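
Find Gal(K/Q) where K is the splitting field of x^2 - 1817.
Gal(K/Q) = Z/2Z (cyclic of order 2)

x^2 - 1817 is irreducible over Q since 1817 is not a rational square. The splitting field Q(sqrt(1817)) has degree 2 over Q, and its unique nontrivial automorphism is sqrt(1817) ↦ -sqrt(1817). Hence Gal(Q(sqrt(1817))/Q) = Z/2Z.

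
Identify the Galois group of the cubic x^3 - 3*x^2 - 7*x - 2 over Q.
Gal(K/Q) = S_3 (symmetric group of order 6)

Compute the discriminant of x^3 + (-3)*x^2 + (-7)*x + (-2): Δ = 733. Since Δ is not a rational square, the Galois group is not contained in A_3; it must be the full S_3 (irreducibility of the cubic rules out anything smaller).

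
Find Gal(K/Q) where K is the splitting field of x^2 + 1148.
Gal(K/Q) = Z/2Z (cyclic of order 2)

x^2 + 1148 is irreducible over Q since -1148 is not a rational square. The splitting field Q(sqrt(-1148)) has degree 2 over Q, and its unique nontrivial automorphism is sqrt(-1148) ↦ -sqrt(-1148). Hence Gal(Q(sqrt(-1148))/Q) = Z/2Z.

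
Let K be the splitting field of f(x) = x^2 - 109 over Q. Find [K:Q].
[K:Q] = 2

The polynomial x^2 - 109 is irreducible over Q since 109 is not a perfect square. Its splitting field is Q(sqrt(109)), which has degree 2 over Q.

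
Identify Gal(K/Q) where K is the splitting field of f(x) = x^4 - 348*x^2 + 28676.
Gal(K/Q) = V_4 (Klein four-group, Z/2Z × Z/2Z)

f factors as (x^2 - 134)(x^2 - 214), so the splitting field is K = Q(sqrt(134), sqrt(214)). The elements 134, 214, 28676 are all non-squares in Q, so sqrt(134) and sqrt(214) generate independent quadratic extensions. Thus [K:Q] = 4 and Gal(K/Q) is generated by the two order-2 automorphisms sqrt(134) ↦ -sqrt(134) and sqrt(214) ↦ -sqrt(214), giving V_4.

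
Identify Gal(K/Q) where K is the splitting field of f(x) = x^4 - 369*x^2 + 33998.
Gal(K/Q) = V_4 (Klein four-group, Z/2Z × Z/2Z)

f factors as (x^2 - 178)(x^2 - 191), so the splitting field is K = Q(sqrt(178), sqrt(191)). The elements 178, 191, 33998 are all non-squares in Q, so sqrt(178) and sqrt(191) generate independent quadratic extensions. Thus [K:Q] = 4 and Gal(K/Q) is generated by the two order-2 automorphisms sqrt(178) ↦ -sqrt(178) and sqrt(191) ↦ -sqrt(191), giving V_4.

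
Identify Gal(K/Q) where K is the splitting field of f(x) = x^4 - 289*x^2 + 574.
Gal(K/Q) = V_4 (Klein four-group, Z/2Z × Z/2Z)

f factors as (x^2 - 2)(x^2 - 287), so the splitting field is K = Q(sqrt(2), sqrt(287)). The elements 2, 287, 574 are all non-squares in Q, so sqrt(2) and sqrt(287) generate independent quadratic extensions. Thus [K:Q] = 4 and Gal(K/Q) is generated by the two order-2 automorphisms sqrt(2) ↦ -sqrt(2) and sqrt(287) ↦ -sqrt(287), giving V_4.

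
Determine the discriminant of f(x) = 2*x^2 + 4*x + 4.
Δ = -16

For a quadratic a x^2 + b x + c the discriminant is Δ = b^2 - 4ac = (4)^2 - 4*(2)*(4) = 16 - (32) = -16.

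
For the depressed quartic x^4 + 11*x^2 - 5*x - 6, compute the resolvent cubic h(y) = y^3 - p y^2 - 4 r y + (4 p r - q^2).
h(y) = y^3 - 11*y^2 + 24*y - 289

Identify coefficients: p = 11, q = -5, r = -6.
Plug into h(y) = y^3 - p y^2 - 4 r y + (4 p r - q^2):
  h(y) = y^3 - (11) y^2 - 4*(-6) y + (4*(11)*(-6) - (-5)^2)
       = y^3 + (-11) y^2 + (24) y + (-289).
Simplifying: h(y) = y^3 - 11*y^2 + 24*y - 289.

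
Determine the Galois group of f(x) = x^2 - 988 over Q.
Gal(K/Q) = Z/2Z (cyclic of order 2)

x^2 - 988 is irreducible over Q since 988 is not a rational square. The splitting field Q(sqrt(988)) has degree 2 over Q, and its unique nontrivial automorphism is sqrt(988) ↦ -sqrt(988). Hence Gal(Q(sqrt(988))/Q) = Z/2Z.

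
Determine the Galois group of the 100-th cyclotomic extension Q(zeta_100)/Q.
|Gal(Q(zeta_100)/Q)| = phi(100) = 40; group ≅ (Z/100Z)^* ≅ Z/2Z × Z/20Z

The n-th cyclotomic polynomial Φ_100(x) is the minimal polynomial of zeta_100 over Q and has degree phi(100) = 40. So Q(zeta_100) is a degree-40 Galois extension with Galois group (Z/100Z)^*. By CRT, (Z/100Z)^* ≅ (Z/4Z)^* × (Z/25Z)^*. Each prime-power unit group is (Z/4Z)^* ≅ Z/2Z; (Z/25Z)^* ≅ Z/20Z. Hence Gal(Q(zeta_100)/Q) ≅ Z/2Z × Z/20Z.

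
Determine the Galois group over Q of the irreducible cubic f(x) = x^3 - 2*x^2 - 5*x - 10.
Gal(K/Q) = S_3 (symmetric group of order 6)

Compute the discriminant of x^3 + (-2)*x^2 + (-5)*x + (-10): Δ = -4220. Since Δ is not a rational square, the Galois group is not contained in A_3; it must be the full S_3 (irreducibility of the cubic rules out anything smaller).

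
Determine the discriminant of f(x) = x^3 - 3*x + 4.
Δ = -324

For a depressed cubic x^3 + p x + q the discriminant is Δ = -4 p^3 - 27 q^2 = -4*(-3)^3 - 27*(4)^2 = 108 - 432 = -324.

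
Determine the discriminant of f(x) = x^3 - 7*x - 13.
Δ = -3191

For a depressed cubic x^3 + p x + q the discriminant is Δ = -4 p^3 - 27 q^2 = -4*(-7)^3 - 27*(-13)^2 = 1372 - 4563 = -3191.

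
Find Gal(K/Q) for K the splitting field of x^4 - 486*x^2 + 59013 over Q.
Gal(K/Q) = V_4 (Klein four-group, Z/2Z × Z/2Z)

f factors as (x^2 - 237)(x^2 - 249), so the splitting field is K = Q(sqrt(237), sqrt(249)). The elements 237, 249, 59013 are all non-squares in Q, so sqrt(237) and sqrt(249) generate independent quadratic extensions. Thus [K:Q] = 4 and Gal(K/Q) is generated by the two order-2 automorphisms sqrt(237) ↦ -sqrt(237) and sqrt(249) ↦ -sqrt(249), giving V_4.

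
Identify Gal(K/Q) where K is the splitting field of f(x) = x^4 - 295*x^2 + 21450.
Gal(K/Q) = V_4 (Klein four-group, Z/2Z × Z/2Z)

f factors as (x^2 - 130)(x^2 - 165), so the splitting field is K = Q(sqrt(130), sqrt(165)). The elements 130, 165, 21450 are all non-squares in Q, so sqrt(130) and sqrt(165) generate independent quadratic extensions. Thus [K:Q] = 4 and Gal(K/Q) is generated by the two order-2 automorphisms sqrt(130) ↦ -sqrt(130) and sqrt(165) ↦ -sqrt(165), giving V_4.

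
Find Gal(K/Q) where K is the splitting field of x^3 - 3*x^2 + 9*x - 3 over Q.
Gal(K/Q) = S_3 (symmetric group of order 6)

Compute the discriminant of x^3 + (-3)*x^2 + (9)*x + (-3): Δ = -1296. Since Δ is not a rational square, the Galois group is not contained in A_3; it must be the full S_3 (irreducibility of the cubic rules out anything smaller).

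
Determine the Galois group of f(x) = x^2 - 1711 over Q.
Gal(K/Q) = Z/2Z (cyclic of order 2)

x^2 - 1711 is irreducible over Q since 1711 is not a rational square. The splitting field Q(sqrt(1711)) has degree 2 over Q, and its unique nontrivial automorphism is sqrt(1711) ↦ -sqrt(1711). Hence Gal(Q(sqrt(1711))/Q) = Z/2Z.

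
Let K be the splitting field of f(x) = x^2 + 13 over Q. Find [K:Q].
[K:Q] = 2

The discriminant of x^2 + (0)*x + (13) is b^2 - 4c = 0 - (52) = -52. Since -52 is not a perfect square in Q, the polynomial is irreducible over Q. Its two roots generate a degree-2 extension, so [K:Q] = 2.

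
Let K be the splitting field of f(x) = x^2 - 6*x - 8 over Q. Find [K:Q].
[K:Q] = 2

The discriminant of x^2 + (-6)*x + (-8) is b^2 - 4c = 36 - (-32) = 68. Since 68 is not a perfect square in Q, the polynomial is irreducible over Q. Its two roots generate a degree-2 extension, so [K:Q] = 2.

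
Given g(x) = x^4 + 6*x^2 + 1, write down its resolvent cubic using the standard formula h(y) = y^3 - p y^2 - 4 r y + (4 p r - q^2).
h(y) = y^3 - 6*y^2 - 4*y + 24

Identify coefficients: p = 6, q = 0, r = 1.
Plug into h(y) = y^3 - p y^2 - 4 r y + (4 p r - q^2):
  h(y) = y^3 - (6) y^2 - 4*(1) y + (4*(6)*(1) - (0)^2)
       = y^3 + (-6) y^2 + (-4) y + (24).
Simplifying: h(y) = y^3 - 6*y^2 - 4*y + 24.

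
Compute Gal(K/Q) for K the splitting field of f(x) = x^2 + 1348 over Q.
Gal(K/Q) = Z/2Z (cyclic of order 2)

x^2 + 1348 is irreducible over Q since -1348 is not a rational square. The splitting field Q(sqrt(-1348)) has degree 2 over Q, and its unique nontrivial automorphism is sqrt(-1348) ↦ -sqrt(-1348). Hence Gal(Q(sqrt(-1348))/Q) = Z/2Z.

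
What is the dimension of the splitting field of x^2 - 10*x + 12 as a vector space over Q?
[K:Q] = 2

The discriminant of x^2 + (-10)*x + (12) is b^2 - 4c = 100 - (48) = 52. Since 52 is not a perfect square in Q, the polynomial is irreducible over Q. Its two roots generate a degree-2 extension, so [K:Q] = 2.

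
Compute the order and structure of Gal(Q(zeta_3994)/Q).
|Gal(Q(zeta_3994)/Q)| = phi(3994) = 1996; group ≅ (Z/3994Z)^* ≅ Z/1996Z

The n-th cyclotomic polynomial Φ_3994(x) is the minimal polynomial of zeta_3994 over Q and has degree phi(3994) = 1996. So Q(zeta_3994) is a degree-1996 Galois extension with Galois group (Z/3994Z)^*. By CRT, (Z/3994Z)^* ≅ (Z/2Z)^* × (Z/1997Z)^*. Each prime-power unit group is (Z/2Z)^* ≅ trivial group (order 1); (Z/1997Z)^* ≅ Z/1996Z. Hence Gal(Q(zeta_3994)/Q) ≅ Z/1996Z.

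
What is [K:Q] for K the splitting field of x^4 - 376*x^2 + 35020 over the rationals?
[K:Q] = 4

f factors as (x^2 - 170)(x^2 - 206); the splitting field is K = Q(sqrt(170), sqrt(206)). Since 170, 206, and 35020 are all non-squares in Q, the three subfields Q(sqrt(170)), Q(sqrt(206)), Q(sqrt(35020)) are distinct degree-2 extensions, so [K:Q] = 4 (Klein four Galois group).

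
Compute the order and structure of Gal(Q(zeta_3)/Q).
|Gal(Q(zeta_3)/Q)| = phi(3) = 2; group ≅ (Z/3Z)^* ≅ Z/2Z

The n-th cyclotomic polynomial Φ_3(x) is the minimal polynomial of zeta_3 over Q and has degree phi(3) = 2. So Q(zeta_3) is a degree-2 Galois extension with Galois group (Z/3Z)^*. (Z/3Z)^* is cyclic since 3 is an odd prime power (or 4). Hence Gal(Q(zeta_3)/Q) ≅ Z/2Z.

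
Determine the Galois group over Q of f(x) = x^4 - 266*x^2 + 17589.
Gal(K/Q) = V_4 (Klein four-group, Z/2Z × Z/2Z)

f factors as (x^2 - 123)(x^2 - 143), so the splitting field is K = Q(sqrt(123), sqrt(143)). The elements 123, 143, 17589 are all non-squares in Q, so sqrt(123) and sqrt(143) generate independent quadratic extensions. Thus [K:Q] = 4 and Gal(K/Q) is generated by the two order-2 automorphisms sqrt(123) ↦ -sqrt(123) and sqrt(143) ↦ -sqrt(143), giving V_4.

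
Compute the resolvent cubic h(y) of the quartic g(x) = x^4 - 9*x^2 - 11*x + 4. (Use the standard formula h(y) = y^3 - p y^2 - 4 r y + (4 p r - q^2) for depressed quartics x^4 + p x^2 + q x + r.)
h(y) = y^3 + 9*y^2 - 16*y - 265

Identify coefficients: p = -9, q = -11, r = 4.
Plug into h(y) = y^3 - p y^2 - 4 r y + (4 p r - q^2):
  h(y) = y^3 - (-9) y^2 - 4*(4) y + (4*(-9)*(4) - (-11)^2)
       = y^3 + (9) y^2 + (-16) y + (-265).
Simplifying: h(y) = y^3 + 9*y^2 - 16*y - 265.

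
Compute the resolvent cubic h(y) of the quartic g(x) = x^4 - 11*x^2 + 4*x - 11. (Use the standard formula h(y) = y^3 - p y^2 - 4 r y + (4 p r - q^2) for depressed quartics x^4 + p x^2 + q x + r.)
h(y) = y^3 + 11*y^2 + 44*y + 468

Identify coefficients: p = -11, q = 4, r = -11.
Plug into h(y) = y^3 - p y^2 - 4 r y + (4 p r - q^2):
  h(y) = y^3 - (-11) y^2 - 4*(-11) y + (4*(-11)*(-11) - (4)^2)
       = y^3 + (11) y^2 + (44) y + (468).
Simplifying: h(y) = y^3 + 11*y^2 + 44*y + 468.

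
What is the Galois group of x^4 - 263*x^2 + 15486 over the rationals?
Gal(K/Q) = V_4 (Klein four-group, Z/2Z × Z/2Z)

f factors as (x^2 - 174)(x^2 - 89), so the splitting field is K = Q(sqrt(174), sqrt(89)). The elements 174, 89, 15486 are all non-squares in Q, so sqrt(174) and sqrt(89) generate independent quadratic extensions. Thus [K:Q] = 4 and Gal(K/Q) is generated by the two order-2 automorphisms sqrt(174) ↦ -sqrt(174) and sqrt(89) ↦ -sqrt(89), giving V_4.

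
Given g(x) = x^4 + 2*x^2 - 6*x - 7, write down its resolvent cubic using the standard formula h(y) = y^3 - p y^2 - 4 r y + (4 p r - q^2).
h(y) = y^3 - 2*y^2 + 28*y - 92

Identify coefficients: p = 2, q = -6, r = -7.
Plug into h(y) = y^3 - p y^2 - 4 r y + (4 p r - q^2):
  h(y) = y^3 - (2) y^2 - 4*(-7) y + (4*(2)*(-7) - (-6)^2)
       = y^3 + (-2) y^2 + (28) y + (-92).
Simplifying: h(y) = y^3 - 2*y^2 + 28*y - 92.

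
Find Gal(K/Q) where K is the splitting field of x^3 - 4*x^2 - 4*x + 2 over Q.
Gal(K/Q) = S_3 (symmetric group of order 6)

Compute the discriminant of x^3 + (-4)*x^2 + (-4)*x + (2): Δ = 1492. Since Δ is not a rational square, the Galois group is not contained in A_3; it must be the full S_3 (irreducibility of the cubic rules out anything smaller).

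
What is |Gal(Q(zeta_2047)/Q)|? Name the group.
|Gal(Q(zeta_2047)/Q)| = phi(2047) = 1936; group ≅ (Z/2047Z)^* ≅ Z/22Z × Z/88Z

The n-th cyclotomic polynomial Φ_2047(x) is the minimal polynomial of zeta_2047 over Q and has degree phi(2047) = 1936. So Q(zeta_2047) is a degree-1936 Galois extension with Galois group (Z/2047Z)^*. By CRT, (Z/2047Z)^* ≅ (Z/23Z)^* × (Z/89Z)^*. Each prime-power unit group is (Z/23Z)^* ≅ Z/22Z; (Z/89Z)^* ≅ Z/88Z. Hence Gal(Q(zeta_2047)/Q) ≅ Z/22Z × Z/88Z.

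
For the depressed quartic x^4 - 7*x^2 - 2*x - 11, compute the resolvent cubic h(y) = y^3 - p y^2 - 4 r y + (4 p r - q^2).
h(y) = y^3 + 7*y^2 + 44*y + 304

Identify coefficients: p = -7, q = -2, r = -11.
Plug into h(y) = y^3 - p y^2 - 4 r y + (4 p r - q^2):
  h(y) = y^3 - (-7) y^2 - 4*(-11) y + (4*(-7)*(-11) - (-2)^2)
       = y^3 + (7) y^2 + (44) y + (304).
Simplifying: h(y) = y^3 + 7*y^2 + 44*y + 304.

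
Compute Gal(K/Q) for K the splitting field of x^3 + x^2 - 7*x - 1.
Gal(K/Q) = S_3 (symmetric group of order 6)

Compute the discriminant of x^3 + (1)*x^2 + (-7)*x + (-1): Δ = 1524. Since Δ is not a rational square, the Galois group is not contained in A_3; it must be the full S_3 (irreducibility of the cubic rules out anything smaller).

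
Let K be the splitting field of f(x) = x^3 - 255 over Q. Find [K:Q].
[K:Q] = 6

x^3 - 255 has one real root r = 255^(1/3) and two complex roots r*zeta_3, r*zeta_3^2 where zeta_3 = e^(2*pi*i/3). The splitting field is Q(r, zeta_3). [Q(r):Q] = 3 and [Q(zeta_3):Q] = 2 with gcd = 1, so [Q(r, zeta_3):Q] = 3 * 2 = 6.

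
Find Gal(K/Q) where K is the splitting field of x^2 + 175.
Gal(K/Q) = Z/2Z (cyclic of order 2)

x^2 + 175 is irreducible over Q since -175 is not a rational square. The splitting field Q(sqrt(-175)) has degree 2 over Q, and its unique nontrivial automorphism is sqrt(-175) ↦ -sqrt(-175). Hence Gal(Q(sqrt(-175))/Q) = Z/2Z.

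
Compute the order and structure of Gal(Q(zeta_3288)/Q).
|Gal(Q(zeta_3288)/Q)| = phi(3288) = 1088; group ≅ (Z/3288Z)^* ≅ Z/2Z × Z/2Z × Z/2Z × Z/136Z

The n-th cyclotomic polynomial Φ_3288(x) is the minimal polynomial of zeta_3288 over Q and has degree phi(3288) = 1088. So Q(zeta_3288) is a degree-1088 Galois extension with Galois group (Z/3288Z)^*. By CRT, (Z/3288Z)^* ≅ (Z/8Z)^* × (Z/3Z)^* × (Z/137Z)^*. Each prime-power unit group is (Z/8Z)^* ≅ Z/2Z × Z/2Z; (Z/3Z)^* ≅ Z/2Z; (Z/137Z)^* ≅ Z/136Z. Hence Gal(Q(zeta_3288)/Q) ≅ Z/2Z × Z/2Z × Z/2Z × Z/136Z.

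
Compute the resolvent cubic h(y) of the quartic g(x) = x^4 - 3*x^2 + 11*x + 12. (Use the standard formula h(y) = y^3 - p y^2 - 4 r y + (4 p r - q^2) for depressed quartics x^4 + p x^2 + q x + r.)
h(y) = y^3 + 3*y^2 - 48*y - 265

Identify coefficients: p = -3, q = 11, r = 12.
Plug into h(y) = y^3 - p y^2 - 4 r y + (4 p r - q^2):
  h(y) = y^3 - (-3) y^2 - 4*(12) y + (4*(-3)*(12) - (11)^2)
       = y^3 + (3) y^2 + (-48) y + (-265).
Simplifying: h(y) = y^3 + 3*y^2 - 48*y - 265.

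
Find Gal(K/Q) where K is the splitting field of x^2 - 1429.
Gal(K/Q) = Z/2Z (cyclic of order 2)

x^2 - 1429 is irreducible over Q since 1429 is not a rational square. The splitting field Q(sqrt(1429)) has degree 2 over Q, and its unique nontrivial automorphism is sqrt(1429) ↦ -sqrt(1429). Hence Gal(Q(sqrt(1429))/Q) = Z/2Z.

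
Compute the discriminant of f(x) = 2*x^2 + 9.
Δ = -72

For a quadratic a x^2 + b x + c the discriminant is Δ = b^2 - 4ac = (0)^2 - 4*(2)*(9) = 0 - (72) = -72.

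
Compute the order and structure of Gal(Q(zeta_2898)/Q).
|Gal(Q(zeta_2898)/Q)| = phi(2898) = 792; group ≅ (Z/2898Z)^* ≅ Z/6Z × Z/6Z × Z/22Z

The n-th cyclotomic polynomial Φ_2898(x) is the minimal polynomial of zeta_2898 over Q and has degree phi(2898) = 792. So Q(zeta_2898) is a degree-792 Galois extension with Galois group (Z/2898Z)^*. By CRT, (Z/2898Z)^* ≅ (Z/2Z)^* × (Z/9Z)^* × (Z/7Z)^* × (Z/23Z)^*. Each prime-power unit group is (Z/2Z)^* ≅ trivial group (order 1); (Z/9Z)^* ≅ Z/6Z; (Z/7Z)^* ≅ Z/6Z; (Z/23Z)^* ≅ Z/22Z. Hence Gal(Q(zeta_2898)/Q) ≅ Z/6Z × Z/6Z × Z/22Z.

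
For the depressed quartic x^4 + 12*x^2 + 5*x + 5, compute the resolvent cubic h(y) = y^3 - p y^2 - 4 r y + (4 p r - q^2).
h(y) = y^3 - 12*y^2 - 20*y + 215

Identify coefficients: p = 12, q = 5, r = 5.
Plug into h(y) = y^3 - p y^2 - 4 r y + (4 p r - q^2):
  h(y) = y^3 - (12) y^2 - 4*(5) y + (4*(12)*(5) - (5)^2)
       = y^3 + (-12) y^2 + (-20) y + (215).
Simplifying: h(y) = y^3 - 12*y^2 - 20*y + 215.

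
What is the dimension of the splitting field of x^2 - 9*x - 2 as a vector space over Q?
[K:Q] = 2

The discriminant of x^2 + (-9)*x + (-2) is b^2 - 4c = 81 - (-8) = 89. Since 89 is not a perfect square in Q, the polynomial is irreducible over Q. Its two roots generate a degree-2 extension, so [K:Q] = 2.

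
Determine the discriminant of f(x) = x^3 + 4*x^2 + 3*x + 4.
Δ = -556

For x^3 + a x^2 + b x + c the discriminant is Δ = 18 a b c - 4 a^3 c + a^2 b^2 - 4 b^3 - 27 c^2.
Plug a = 4, b = 3, c = 4:
  18*(4)*(3)*(4) - 4*(4)^3*(4) + (4)^2*(3)^2 - 4*(3)^3 - 27*(4)^2
  = 864 + (-1024) + 144 + (-108) + (-432)
  = -556.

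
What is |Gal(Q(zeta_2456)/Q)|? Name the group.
|Gal(Q(zeta_2456)/Q)| = phi(2456) = 1224; group ≅ (Z/2456Z)^* ≅ Z/2Z × Z/2Z × Z/306Z

The n-th cyclotomic polynomial Φ_2456(x) is the minimal polynomial of zeta_2456 over Q and has degree phi(2456) = 1224. So Q(zeta_2456) is a degree-1224 Galois extension with Galois group (Z/2456Z)^*. By CRT, (Z/2456Z)^* ≅ (Z/8Z)^* × (Z/307Z)^*. Each prime-power unit group is (Z/8Z)^* ≅ Z/2Z × Z/2Z; (Z/307Z)^* ≅ Z/306Z. Hence Gal(Q(zeta_2456)/Q) ≅ Z/2Z × Z/2Z × Z/306Z.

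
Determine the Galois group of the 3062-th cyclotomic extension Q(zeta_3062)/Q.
|Gal(Q(zeta_3062)/Q)| = phi(3062) = 1530; group ≅ (Z/3062Z)^* ≅ Z/1530Z

The n-th cyclotomic polynomial Φ_3062(x) is the minimal polynomial of zeta_3062 over Q and has degree phi(3062) = 1530. So Q(zeta_3062) is a degree-1530 Galois extension with Galois group (Z/3062Z)^*. By CRT, (Z/3062Z)^* ≅ (Z/2Z)^* × (Z/1531Z)^*. Each prime-power unit group is (Z/2Z)^* ≅ trivial group (order 1); (Z/1531Z)^* ≅ Z/1530Z. Hence Gal(Q(zeta_3062)/Q) ≅ Z/1530Z.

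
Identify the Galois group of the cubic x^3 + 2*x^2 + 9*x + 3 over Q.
Gal(K/Q) = S_3 (symmetric group of order 6)

Compute the discriminant of x^3 + (2)*x^2 + (9)*x + (3): Δ = -1959. Since Δ is not a rational square, the Galois group is not contained in A_3; it must be the full S_3 (irreducibility of the cubic rules out anything smaller).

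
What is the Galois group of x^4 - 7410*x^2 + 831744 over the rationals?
Gal(K/Q) = Z/2Z (cyclic of order 2)

f factors as (x^2 - 7296)(x^2 - 114), so the splitting field is K = Q(sqrt(7296), sqrt(114)). The squarefree part of 7296 is 114 and the squarefree part of 114 is also 114, so sqrt(7296) and sqrt(114) are both rational multiples of sqrt(114). Hence Q(sqrt(7296)) = Q(sqrt(114)) = Q(sqrt(114)), and the splitting field collapses to a single degree-2 extension with Galois group Z/2Z.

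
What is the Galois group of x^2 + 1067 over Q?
Gal(K/Q) = Z/2Z (cyclic of order 2)

x^2 + 1067 is irreducible over Q since -1067 is not a rational square. The splitting field Q(sqrt(-1067)) has degree 2 over Q, and its unique nontrivial automorphism is sqrt(-1067) ↦ -sqrt(-1067). Hence Gal(Q(sqrt(-1067))/Q) = Z/2Z.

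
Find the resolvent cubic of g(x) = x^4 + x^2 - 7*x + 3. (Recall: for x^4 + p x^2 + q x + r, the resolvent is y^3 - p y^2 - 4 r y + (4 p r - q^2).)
h(y) = y^3 - y^2 - 12*y - 37

Identify coefficients: p = 1, q = -7, r = 3.
Plug into h(y) = y^3 - p y^2 - 4 r y + (4 p r - q^2):
  h(y) = y^3 - (1) y^2 - 4*(3) y + (4*(1)*(3) - (-7)^2)
       = y^3 + (-1) y^2 + (-12) y + (-37).
Simplifying: h(y) = y^3 - y^2 - 12*y - 37.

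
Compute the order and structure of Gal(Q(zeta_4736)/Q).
|Gal(Q(zeta_4736)/Q)| = phi(4736) = 2304; group ≅ (Z/4736Z)^* ≅ Z/2Z × Z/32Z × Z/36Z

The n-th cyclotomic polynomial Φ_4736(x) is the minimal polynomial of zeta_4736 over Q and has degree phi(4736) = 2304. So Q(zeta_4736) is a degree-2304 Galois extension with Galois group (Z/4736Z)^*. By CRT, (Z/4736Z)^* ≅ (Z/128Z)^* × (Z/37Z)^*. Each prime-power unit group is (Z/128Z)^* ≅ Z/2Z × Z/32Z; (Z/37Z)^* ≅ Z/36Z. Hence Gal(Q(zeta_4736)/Q) ≅ Z/2Z × Z/32Z × Z/36Z.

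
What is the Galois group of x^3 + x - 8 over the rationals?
Gal(K/Q) = S_3 (symmetric group of order 6)

Compute the discriminant of x^3 + (0)*x^2 + (1)*x + (-8): Δ = -1732. Since Δ is not a rational square, the Galois group is not contained in A_3; it must be the full S_3 (irreducibility of the cubic rules out anything smaller).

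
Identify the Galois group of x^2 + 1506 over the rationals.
Gal(K/Q) = Z/2Z (cyclic of order 2)

x^2 + 1506 is irreducible over Q since -1506 is not a rational square. The splitting field Q(sqrt(-1506)) has degree 2 over Q, and its unique nontrivial automorphism is sqrt(-1506) ↦ -sqrt(-1506). Hence Gal(Q(sqrt(-1506))/Q) = Z/2Z.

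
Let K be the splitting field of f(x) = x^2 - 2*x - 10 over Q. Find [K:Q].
[K:Q] = 2

The discriminant of x^2 + (-2)*x + (-10) is b^2 - 4c = 4 - (-40) = 44. Since 44 is not a perfect square in Q, the polynomial is irreducible over Q. Its two roots generate a degree-2 extension, so [K:Q] = 2.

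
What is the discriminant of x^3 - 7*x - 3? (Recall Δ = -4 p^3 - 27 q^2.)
Δ = 1129

For a depressed cubic x^3 + p x + q the discriminant is Δ = -4 p^3 - 27 q^2 = -4*(-7)^3 - 27*(-3)^2 = 1372 - 243 = 1129.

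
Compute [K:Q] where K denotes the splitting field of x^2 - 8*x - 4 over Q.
[K:Q] = 2

The discriminant of x^2 + (-8)*x + (-4) is b^2 - 4c = 64 - (-16) = 80. Since 80 is not a perfect square in Q, the polynomial is irreducible over Q. Its two roots generate a degree-2 extension, so [K:Q] = 2.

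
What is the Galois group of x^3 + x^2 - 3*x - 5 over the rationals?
Gal(K/Q) = S_3 (symmetric group of order 6)

Compute the discriminant of x^3 + (1)*x^2 + (-3)*x + (-5): Δ = -268. Since Δ is not a rational square, the Galois group is not contained in A_3; it must be the full S_3 (irreducibility of the cubic rules out anything smaller).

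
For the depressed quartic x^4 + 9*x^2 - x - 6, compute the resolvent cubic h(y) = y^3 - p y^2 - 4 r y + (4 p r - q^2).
h(y) = y^3 - 9*y^2 + 24*y - 217

Identify coefficients: p = 9, q = -1, r = -6.
Plug into h(y) = y^3 - p y^2 - 4 r y + (4 p r - q^2):
  h(y) = y^3 - (9) y^2 - 4*(-6) y + (4*(9)*(-6) - (-1)^2)
       = y^3 + (-9) y^2 + (24) y + (-217).
Simplifying: h(y) = y^3 - 9*y^2 + 24*y - 217.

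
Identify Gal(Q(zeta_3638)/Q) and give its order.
|Gal(Q(zeta_3638)/Q)| = phi(3638) = 1696; group ≅ (Z/3638Z)^* ≅ Z/16Z × Z/106Z

The n-th cyclotomic polynomial Φ_3638(x) is the minimal polynomial of zeta_3638 over Q and has degree phi(3638) = 1696. So Q(zeta_3638) is a degree-1696 Galois extension with Galois group (Z/3638Z)^*. By CRT, (Z/3638Z)^* ≅ (Z/2Z)^* × (Z/17Z)^* × (Z/107Z)^*. Each prime-power unit group is (Z/2Z)^* ≅ trivial group (order 1); (Z/17Z)^* ≅ Z/16Z; (Z/107Z)^* ≅ Z/106Z. Hence Gal(Q(zeta_3638)/Q) ≅ Z/16Z × Z/106Z.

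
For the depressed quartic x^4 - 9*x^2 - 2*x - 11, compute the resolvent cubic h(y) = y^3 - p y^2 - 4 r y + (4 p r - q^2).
h(y) = y^3 + 9*y^2 + 44*y + 392

Identify coefficients: p = -9, q = -2, r = -11.
Plug into h(y) = y^3 - p y^2 - 4 r y + (4 p r - q^2):
  h(y) = y^3 - (-9) y^2 - 4*(-11) y + (4*(-9)*(-11) - (-2)^2)
       = y^3 + (9) y^2 + (44) y + (392).
Simplifying: h(y) = y^3 + 9*y^2 + 44*y + 392.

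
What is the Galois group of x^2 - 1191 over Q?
Gal(K/Q) = Z/2Z (cyclic of order 2)

x^2 - 1191 is irreducible over Q since 1191 is not a rational square. The splitting field Q(sqrt(1191)) has degree 2 over Q, and its unique nontrivial automorphism is sqrt(1191) ↦ -sqrt(1191). Hence Gal(Q(sqrt(1191))/Q) = Z/2Z.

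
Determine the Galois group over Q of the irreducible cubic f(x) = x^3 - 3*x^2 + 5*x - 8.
Gal(K/Q) = S_3 (symmetric group of order 6)

Compute the discriminant of x^3 + (-3)*x^2 + (5)*x + (-8): Δ = -707. Since Δ is not a rational square, the Galois group is not contained in A_3; it must be the full S_3 (irreducibility of the cubic rules out anything smaller).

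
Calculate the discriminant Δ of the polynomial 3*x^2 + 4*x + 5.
Δ = -44

For a quadratic a x^2 + b x + c the discriminant is Δ = b^2 - 4ac = (4)^2 - 4*(3)*(5) = 16 - (60) = -44.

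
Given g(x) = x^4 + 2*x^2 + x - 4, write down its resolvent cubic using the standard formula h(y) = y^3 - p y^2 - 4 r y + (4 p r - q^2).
h(y) = y^3 - 2*y^2 + 16*y - 33

Identify coefficients: p = 2, q = 1, r = -4.
Plug into h(y) = y^3 - p y^2 - 4 r y + (4 p r - q^2):
  h(y) = y^3 - (2) y^2 - 4*(-4) y + (4*(2)*(-4) - (1)^2)
       = y^3 + (-2) y^2 + (16) y + (-33).
Simplifying: h(y) = y^3 - 2*y^2 + 16*y - 33.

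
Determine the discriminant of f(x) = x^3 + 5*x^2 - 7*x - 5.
Δ = 7572

For x^3 + a x^2 + b x + c the discriminant is Δ = 18 a b c - 4 a^3 c + a^2 b^2 - 4 b^3 - 27 c^2.
Plug a = 5, b = -7, c = -5:
  18*(5)*(-7)*(-5) - 4*(5)^3*(-5) + (5)^2*(-7)^2 - 4*(-7)^3 - 27*(-5)^2
  = 3150 + (2500) + 1225 + (1372) + (-675)
  = 7572.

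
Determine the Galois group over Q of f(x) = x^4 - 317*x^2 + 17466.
Gal(K/Q) = V_4 (Klein four-group, Z/2Z × Z/2Z)

f factors as (x^2 - 246)(x^2 - 71), so the splitting field is K = Q(sqrt(246), sqrt(71)). The elements 246, 71, 17466 are all non-squares in Q, so sqrt(246) and sqrt(71) generate independent quadratic extensions. Thus [K:Q] = 4 and Gal(K/Q) is generated by the two order-2 automorphisms sqrt(246) ↦ -sqrt(246) and sqrt(71) ↦ -sqrt(71), giving V_4.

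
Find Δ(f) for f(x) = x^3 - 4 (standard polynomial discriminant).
Δ = -432

For a depressed cubic x^3 + p x + q the discriminant is Δ = -4 p^3 - 27 q^2 = -4*(0)^3 - 27*(-4)^2 = 0 - 432 = -432.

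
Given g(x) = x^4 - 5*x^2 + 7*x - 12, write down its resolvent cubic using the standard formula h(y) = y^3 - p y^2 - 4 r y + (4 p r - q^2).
h(y) = y^3 + 5*y^2 + 48*y + 191

Identify coefficients: p = -5, q = 7, r = -12.
Plug into h(y) = y^3 - p y^2 - 4 r y + (4 p r - q^2):
  h(y) = y^3 - (-5) y^2 - 4*(-12) y + (4*(-5)*(-12) - (7)^2)
       = y^3 + (5) y^2 + (48) y + (191).
Simplifying: h(y) = y^3 + 5*y^2 + 48*y + 191.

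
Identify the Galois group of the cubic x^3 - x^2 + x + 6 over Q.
Gal(K/Q) = S_3 (symmetric group of order 6)

Compute the discriminant of x^3 + (-1)*x^2 + (1)*x + (6): Δ = -1059. Since Δ is not a rational square, the Galois group is not contained in A_3; it must be the full S_3 (irreducibility of the cubic rules out anything smaller).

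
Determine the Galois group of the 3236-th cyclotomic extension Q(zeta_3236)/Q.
|Gal(Q(zeta_3236)/Q)| = phi(3236) = 1616; group ≅ (Z/3236Z)^* ≅ Z/2Z × Z/808Z

The n-th cyclotomic polynomial Φ_3236(x) is the minimal polynomial of zeta_3236 over Q and has degree phi(3236) = 1616. So Q(zeta_3236) is a degree-1616 Galois extension with Galois group (Z/3236Z)^*. By CRT, (Z/3236Z)^* ≅ (Z/4Z)^* × (Z/809Z)^*. Each prime-power unit group is (Z/4Z)^* ≅ Z/2Z; (Z/809Z)^* ≅ Z/808Z. Hence Gal(Q(zeta_3236)/Q) ≅ Z/2Z × Z/808Z.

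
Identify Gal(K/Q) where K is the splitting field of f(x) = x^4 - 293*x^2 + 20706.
Gal(K/Q) = V_4 (Klein four-group, Z/2Z × Z/2Z)

f factors as (x^2 - 119)(x^2 - 174), so the splitting field is K = Q(sqrt(119), sqrt(174)). The elements 119, 174, 20706 are all non-squares in Q, so sqrt(119) and sqrt(174) generate independent quadratic extensions. Thus [K:Q] = 4 and Gal(K/Q) is generated by the two order-2 automorphisms sqrt(119) ↦ -sqrt(119) and sqrt(174) ↦ -sqrt(174), giving V_4.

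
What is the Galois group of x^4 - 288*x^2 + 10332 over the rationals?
Gal(K/Q) = V_4 (Klein four-group, Z/2Z × Z/2Z)

f factors as (x^2 - 246)(x^2 - 42), so the splitting field is K = Q(sqrt(246), sqrt(42)). The elements 246, 42, 10332 are all non-squares in Q, so sqrt(246) and sqrt(42) generate independent quadratic extensions. Thus [K:Q] = 4 and Gal(K/Q) is generated by the two order-2 automorphisms sqrt(246) ↦ -sqrt(246) and sqrt(42) ↦ -sqrt(42), giving V_4.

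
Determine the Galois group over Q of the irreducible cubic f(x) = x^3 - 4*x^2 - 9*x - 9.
Gal(K/Q) = S_3 (symmetric group of order 6)

Compute the discriminant of x^3 + (-4)*x^2 + (-9)*x + (-9): Δ = -6111. Since Δ is not a rational square, the Galois group is not contained in A_3; it must be the full S_3 (irreducibility of the cubic rules out anything smaller).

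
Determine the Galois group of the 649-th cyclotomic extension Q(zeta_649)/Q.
|Gal(Q(zeta_649)/Q)| = phi(649) = 580; group ≅ (Z/649Z)^* ≅ Z/10Z × Z/58Z

The n-th cyclotomic polynomial Φ_649(x) is the minimal polynomial of zeta_649 over Q and has degree phi(649) = 580. So Q(zeta_649) is a degree-580 Galois extension with Galois group (Z/649Z)^*. By CRT, (Z/649Z)^* ≅ (Z/11Z)^* × (Z/59Z)^*. Each prime-power unit group is (Z/11Z)^* ≅ Z/10Z; (Z/59Z)^* ≅ Z/58Z. Hence Gal(Q(zeta_649)/Q) ≅ Z/10Z × Z/58Z.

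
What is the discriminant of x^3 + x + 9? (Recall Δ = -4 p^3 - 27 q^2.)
Δ = -2191

For a depressed cubic x^3 + p x + q the discriminant is Δ = -4 p^3 - 27 q^2 = -4*(1)^3 - 27*(9)^2 = -4 - 2187 = -2191.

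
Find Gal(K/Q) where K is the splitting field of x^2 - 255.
Gal(K/Q) = Z/2Z (cyclic of order 2)

x^2 - 255 is irreducible over Q since 255 is not a rational square. The splitting field Q(sqrt(255)) has degree 2 over Q, and its unique nontrivial automorphism is sqrt(255) ↦ -sqrt(255). Hence Gal(Q(sqrt(255))/Q) = Z/2Z.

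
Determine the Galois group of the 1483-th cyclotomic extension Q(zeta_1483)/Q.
|Gal(Q(zeta_1483)/Q)| = phi(1483) = 1482; group ≅ (Z/1483Z)^* ≅ Z/1482Z

The n-th cyclotomic polynomial Φ_1483(x) is the minimal polynomial of zeta_1483 over Q and has degree phi(1483) = 1482. So Q(zeta_1483) is a degree-1482 Galois extension with Galois group (Z/1483Z)^*. (Z/1483Z)^* is cyclic since 1483 is an odd prime power (or 4). Hence Gal(Q(zeta_1483)/Q) ≅ Z/1482Z.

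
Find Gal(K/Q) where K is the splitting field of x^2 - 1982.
Gal(K/Q) = Z/2Z (cyclic of order 2)

x^2 - 1982 is irreducible over Q since 1982 is not a rational square. The splitting field Q(sqrt(1982)) has degree 2 over Q, and its unique nontrivial automorphism is sqrt(1982) ↦ -sqrt(1982). Hence Gal(Q(sqrt(1982))/Q) = Z/2Z.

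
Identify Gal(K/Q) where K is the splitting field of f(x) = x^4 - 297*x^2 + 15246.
Gal(K/Q) = V_4 (Klein four-group, Z/2Z × Z/2Z)

f factors as (x^2 - 231)(x^2 - 66), so the splitting field is K = Q(sqrt(231), sqrt(66)). The elements 231, 66, 15246 are all non-squares in Q, so sqrt(231) and sqrt(66) generate independent quadratic extensions. Thus [K:Q] = 4 and Gal(K/Q) is generated by the two order-2 automorphisms sqrt(231) ↦ -sqrt(231) and sqrt(66) ↦ -sqrt(66), giving V_4.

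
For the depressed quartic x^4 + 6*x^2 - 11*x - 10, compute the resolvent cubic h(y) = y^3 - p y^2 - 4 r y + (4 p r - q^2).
h(y) = y^3 - 6*y^2 + 40*y - 361

Identify coefficients: p = 6, q = -11, r = -10.
Plug into h(y) = y^3 - p y^2 - 4 r y + (4 p r - q^2):
  h(y) = y^3 - (6) y^2 - 4*(-10) y + (4*(6)*(-10) - (-11)^2)
       = y^3 + (-6) y^2 + (40) y + (-361).
Simplifying: h(y) = y^3 - 6*y^2 + 40*y - 361.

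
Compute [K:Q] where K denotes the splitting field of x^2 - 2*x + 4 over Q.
[K:Q] = 2

The discriminant of x^2 + (-2)*x + (4) is b^2 - 4c = 4 - (16) = -12. Since -12 is not a perfect square in Q, the polynomial is irreducible over Q. Its two roots generate a degree-2 extension, so [K:Q] = 2.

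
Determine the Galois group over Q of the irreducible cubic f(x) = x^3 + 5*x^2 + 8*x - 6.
Gal(K/Q) = S_3 (symmetric group of order 6)

Compute the discriminant of x^3 + (5)*x^2 + (8)*x + (-6): Δ = -2740. Since Δ is not a rational square, the Galois group is not contained in A_3; it must be the full S_3 (irreducibility of the cubic rules out anything smaller).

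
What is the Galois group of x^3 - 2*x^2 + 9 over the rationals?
Gal(K/Q) = S_3 (symmetric group of order 6)

Compute the discriminant of x^3 + (-2)*x^2 + (0)*x + (9): Δ = -1899. Since Δ is not a rational square, the Galois group is not contained in A_3; it must be the full S_3 (irreducibility of the cubic rules out anything smaller).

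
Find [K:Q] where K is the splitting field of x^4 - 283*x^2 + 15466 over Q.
[K:Q] = 4

f factors as (x^2 - 74)(x^2 - 209); the splitting field is K = Q(sqrt(74), sqrt(209)). Since 74, 209, and 15466 are all non-squares in Q, the three subfields Q(sqrt(74)), Q(sqrt(209)), Q(sqrt(15466)) are distinct degree-2 extensions, so [K:Q] = 4 (Klein four Galois group).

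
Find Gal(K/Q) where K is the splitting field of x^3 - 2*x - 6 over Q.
Gal(K/Q) = S_3 (symmetric group of order 6)

Compute the discriminant of x^3 + (0)*x^2 + (-2)*x + (-6): Δ = -940. Since Δ is not a rational square, the Galois group is not contained in A_3; it must be the full S_3 (irreducibility of the cubic rules out anything smaller).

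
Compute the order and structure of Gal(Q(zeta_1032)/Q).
|Gal(Q(zeta_1032)/Q)| = phi(1032) = 336; group ≅ (Z/1032Z)^* ≅ Z/2Z × Z/2Z × Z/2Z × Z/42Z

The n-th cyclotomic polynomial Φ_1032(x) is the minimal polynomial of zeta_1032 over Q and has degree phi(1032) = 336. So Q(zeta_1032) is a degree-336 Galois extension with Galois group (Z/1032Z)^*. By CRT, (Z/1032Z)^* ≅ (Z/8Z)^* × (Z/3Z)^* × (Z/43Z)^*. Each prime-power unit group is (Z/8Z)^* ≅ Z/2Z × Z/2Z; (Z/3Z)^* ≅ Z/2Z; (Z/43Z)^* ≅ Z/42Z. Hence Gal(Q(zeta_1032)/Q) ≅ Z/2Z × Z/2Z × Z/2Z × Z/42Z.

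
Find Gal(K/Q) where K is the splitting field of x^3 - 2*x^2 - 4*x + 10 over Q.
Gal(K/Q) = S_3 (symmetric group of order 6)

Compute the discriminant of x^3 + (-2)*x^2 + (-4)*x + (10): Δ = -620. Since Δ is not a rational square, the Galois group is not contained in A_3; it must be the full S_3 (irreducibility of the cubic rules out anything smaller).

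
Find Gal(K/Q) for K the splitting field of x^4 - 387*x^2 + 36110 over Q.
Gal(K/Q) = V_4 (Klein four-group, Z/2Z × Z/2Z)

f factors as (x^2 - 230)(x^2 - 157), so the splitting field is K = Q(sqrt(230), sqrt(157)). The elements 230, 157, 36110 are all non-squares in Q, so sqrt(230) and sqrt(157) generate independent quadratic extensions. Thus [K:Q] = 4 and Gal(K/Q) is generated by the two order-2 automorphisms sqrt(230) ↦ -sqrt(230) and sqrt(157) ↦ -sqrt(157), giving V_4.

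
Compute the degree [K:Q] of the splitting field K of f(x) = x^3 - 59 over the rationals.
[K:Q] = 6

x^3 - 59 has one real root r = 59^(1/3) and two complex roots r*zeta_3, r*zeta_3^2 where zeta_3 = e^(2*pi*i/3). The splitting field is Q(r, zeta_3). [Q(r):Q] = 3 and [Q(zeta_3):Q] = 2 with gcd = 1, so [Q(r, zeta_3):Q] = 3 * 2 = 6.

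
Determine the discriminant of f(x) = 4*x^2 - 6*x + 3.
Δ = -12

For a quadratic a x^2 + b x + c the discriminant is Δ = b^2 - 4ac = (-6)^2 - 4*(4)*(3) = 36 - (48) = -12.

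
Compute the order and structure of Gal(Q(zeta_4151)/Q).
|Gal(Q(zeta_4151)/Q)| = phi(4151) = 3552; group ≅ (Z/4151Z)^* ≅ Z/6Z × Z/592Z

The n-th cyclotomic polynomial Φ_4151(x) is the minimal polynomial of zeta_4151 over Q and has degree phi(4151) = 3552. So Q(zeta_4151) is a degree-3552 Galois extension with Galois group (Z/4151Z)^*. By CRT, (Z/4151Z)^* ≅ (Z/7Z)^* × (Z/593Z)^*. Each prime-power unit group is (Z/7Z)^* ≅ Z/6Z; (Z/593Z)^* ≅ Z/592Z. Hence Gal(Q(zeta_4151)/Q) ≅ Z/6Z × Z/592Z.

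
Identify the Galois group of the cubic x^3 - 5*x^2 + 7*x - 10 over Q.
Gal(K/Q) = S_3 (symmetric group of order 6)

Compute the discriminant of x^3 + (-5)*x^2 + (7)*x + (-10): Δ = -1547. Since Δ is not a rational square, the Galois group is not contained in A_3; it must be the full S_3 (irreducibility of the cubic rules out anything smaller).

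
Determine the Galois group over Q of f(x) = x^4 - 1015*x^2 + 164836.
Gal(K/Q) = Z/2Z (cyclic of order 2)

f factors as (x^2 - 812)(x^2 - 203), so the splitting field is K = Q(sqrt(812), sqrt(203)). The squarefree part of 812 is 203 and the squarefree part of 203 is also 203, so sqrt(812) and sqrt(203) are both rational multiples of sqrt(203). Hence Q(sqrt(812)) = Q(sqrt(203)) = Q(sqrt(203)), and the splitting field collapses to a single degree-2 extension with Galois group Z/2Z.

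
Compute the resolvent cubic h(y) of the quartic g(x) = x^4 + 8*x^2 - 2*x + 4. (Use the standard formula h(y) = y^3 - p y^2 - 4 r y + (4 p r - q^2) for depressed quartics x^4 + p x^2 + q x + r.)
h(y) = y^3 - 8*y^2 - 16*y + 124

Identify coefficients: p = 8, q = -2, r = 4.
Plug into h(y) = y^3 - p y^2 - 4 r y + (4 p r - q^2):
  h(y) = y^3 - (8) y^2 - 4*(4) y + (4*(8)*(4) - (-2)^2)
       = y^3 + (-8) y^2 + (-16) y + (124).
Simplifying: h(y) = y^3 - 8*y^2 - 16*y + 124.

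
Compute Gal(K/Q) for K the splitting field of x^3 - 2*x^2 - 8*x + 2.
Gal(K/Q) = S_3 (symmetric group of order 6)

Compute the discriminant of x^3 + (-2)*x^2 + (-8)*x + (2): Δ = 2836. Since Δ is not a rational square, the Galois group is not contained in A_3; it must be the full S_3 (irreducibility of the cubic rules out anything smaller).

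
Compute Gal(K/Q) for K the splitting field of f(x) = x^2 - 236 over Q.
Gal(K/Q) = Z/2Z (cyclic of order 2)

x^2 - 236 is irreducible over Q since 236 is not a rational square. The splitting field Q(sqrt(236)) has degree 2 over Q, and its unique nontrivial automorphism is sqrt(236) ↦ -sqrt(236). Hence Gal(Q(sqrt(236))/Q) = Z/2Z.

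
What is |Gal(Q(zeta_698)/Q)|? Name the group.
|Gal(Q(zeta_698)/Q)| = phi(698) = 348; group ≅ (Z/698Z)^* ≅ Z/348Z

The n-th cyclotomic polynomial Φ_698(x) is the minimal polynomial of zeta_698 over Q and has degree phi(698) = 348. So Q(zeta_698) is a degree-348 Galois extension with Galois group (Z/698Z)^*. By CRT, (Z/698Z)^* ≅ (Z/2Z)^* × (Z/349Z)^*. Each prime-power unit group is (Z/2Z)^* ≅ trivial group (order 1); (Z/349Z)^* ≅ Z/348Z. Hence Gal(Q(zeta_698)/Q) ≅ Z/348Z.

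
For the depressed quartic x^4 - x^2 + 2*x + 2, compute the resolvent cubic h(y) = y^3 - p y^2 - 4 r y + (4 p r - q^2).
h(y) = y^3 + y^2 - 8*y - 12

Identify coefficients: p = -1, q = 2, r = 2.
Plug into h(y) = y^3 - p y^2 - 4 r y + (4 p r - q^2):
  h(y) = y^3 - (-1) y^2 - 4*(2) y + (4*(-1)*(2) - (2)^2)
       = y^3 + (1) y^2 + (-8) y + (-12).
Simplifying: h(y) = y^3 + y^2 - 8*y - 12.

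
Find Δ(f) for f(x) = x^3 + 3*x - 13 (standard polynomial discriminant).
Δ = -4671

For a depressed cubic x^3 + p x + q the discriminant is Δ = -4 p^3 - 27 q^2 = -4*(3)^3 - 27*(-13)^2 = -108 - 4563 = -4671.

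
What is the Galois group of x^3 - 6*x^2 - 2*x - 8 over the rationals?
Gal(K/Q) = S_3 (symmetric group of order 6)

Compute the discriminant of x^3 + (-6)*x^2 + (-2)*x + (-8): Δ = -10192. Since Δ is not a rational square, the Galois group is not contained in A_3; it must be the full S_3 (irreducibility of the cubic rules out anything smaller).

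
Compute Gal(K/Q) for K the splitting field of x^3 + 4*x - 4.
Gal(K/Q) = S_3 (symmetric group of order 6)

Compute the discriminant of x^3 + (0)*x^2 + (4)*x + (-4): Δ = -688. Since Δ is not a rational square, the Galois group is not contained in A_3; it must be the full S_3 (irreducibility of the cubic rules out anything smaller).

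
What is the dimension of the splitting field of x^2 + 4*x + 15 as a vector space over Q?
[K:Q] = 2

The discriminant of x^2 + (4)*x + (15) is b^2 - 4c = 16 - (60) = -44. Since -44 is not a perfect square in Q, the polynomial is irreducible over Q. Its two roots generate a degree-2 extension, so [K:Q] = 2.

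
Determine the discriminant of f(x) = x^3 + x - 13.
Δ = -4567

For a depressed cubic x^3 + p x + q the discriminant is Δ = -4 p^3 - 27 q^2 = -4*(1)^3 - 27*(-13)^2 = -4 - 4563 = -4567.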